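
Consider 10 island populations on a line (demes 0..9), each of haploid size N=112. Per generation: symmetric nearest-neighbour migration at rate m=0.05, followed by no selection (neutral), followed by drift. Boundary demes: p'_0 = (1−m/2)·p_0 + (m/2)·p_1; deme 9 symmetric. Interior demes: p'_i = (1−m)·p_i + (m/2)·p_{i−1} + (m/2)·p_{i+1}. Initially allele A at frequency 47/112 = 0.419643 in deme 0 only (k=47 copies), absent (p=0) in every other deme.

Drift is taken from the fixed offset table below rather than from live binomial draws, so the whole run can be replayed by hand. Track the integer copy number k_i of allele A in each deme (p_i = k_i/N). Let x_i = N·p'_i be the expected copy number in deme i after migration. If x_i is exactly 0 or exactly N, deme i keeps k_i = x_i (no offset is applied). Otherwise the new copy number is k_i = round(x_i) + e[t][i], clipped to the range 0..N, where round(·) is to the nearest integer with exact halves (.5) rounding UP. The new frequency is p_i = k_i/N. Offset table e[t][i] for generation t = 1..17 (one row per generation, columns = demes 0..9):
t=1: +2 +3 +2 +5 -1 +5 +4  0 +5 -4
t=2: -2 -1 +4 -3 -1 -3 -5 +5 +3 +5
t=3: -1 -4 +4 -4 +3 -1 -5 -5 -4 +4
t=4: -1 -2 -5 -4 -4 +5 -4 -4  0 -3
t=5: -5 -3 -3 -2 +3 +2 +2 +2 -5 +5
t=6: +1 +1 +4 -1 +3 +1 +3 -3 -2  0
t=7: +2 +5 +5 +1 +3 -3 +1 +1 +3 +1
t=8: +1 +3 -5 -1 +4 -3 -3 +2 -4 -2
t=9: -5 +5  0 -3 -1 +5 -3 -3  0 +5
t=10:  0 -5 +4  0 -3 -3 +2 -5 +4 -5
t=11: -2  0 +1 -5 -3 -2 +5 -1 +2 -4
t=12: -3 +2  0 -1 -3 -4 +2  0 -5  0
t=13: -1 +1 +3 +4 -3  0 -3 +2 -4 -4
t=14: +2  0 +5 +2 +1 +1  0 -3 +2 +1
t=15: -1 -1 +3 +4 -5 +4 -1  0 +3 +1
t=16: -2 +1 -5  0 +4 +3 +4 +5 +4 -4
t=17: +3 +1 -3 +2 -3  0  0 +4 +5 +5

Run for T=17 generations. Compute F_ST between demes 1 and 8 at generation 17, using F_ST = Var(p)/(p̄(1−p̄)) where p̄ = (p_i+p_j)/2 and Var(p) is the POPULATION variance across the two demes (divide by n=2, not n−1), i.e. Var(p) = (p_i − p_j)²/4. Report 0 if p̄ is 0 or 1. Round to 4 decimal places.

t=0: k=[47 0 0 0 0 0 0 0 0 0]
t=1: x=[45.8250 1.1750 0.0000 0.0000 0.0000 0.0000 0.0000 0.0000 0.0000 0.0000] k=[48 4 0 0 0 0 0 0 0 0]
t=2: x=[46.9000 5.0000 0.1000 0.0000 0.0000 0.0000 0.0000 0.0000 0.0000 0.0000] k=[45 4 4 0 0 0 0 0 0 0]
t=3: x=[43.9750 5.0250 3.9000 0.1000 0.0000 0.0000 0.0000 0.0000 0.0000 0.0000] k=[43 1 8 0 0 0 0 0 0 0]
t=4: x=[41.9500 2.2250 7.6250 0.2000 0.0000 0.0000 0.0000 0.0000 0.0000 0.0000] k=[41 0 3 0 0 0 0 0 0 0]
t=5: x=[39.9750 1.1000 2.8500 0.0750 0.0000 0.0000 0.0000 0.0000 0.0000 0.0000] k=[35 0 0 0 0 0 0 0 0 0]
t=6: x=[34.1250 0.8750 0.0000 0.0000 0.0000 0.0000 0.0000 0.0000 0.0000 0.0000] k=[35 2 0 0 0 0 0 0 0 0]
t=7: x=[34.1750 2.7750 0.0500 0.0000 0.0000 0.0000 0.0000 0.0000 0.0000 0.0000] k=[36 8 5 0 0 0 0 0 0 0]
t=8: x=[35.3000 8.6250 4.9500 0.1250 0.0000 0.0000 0.0000 0.0000 0.0000 0.0000] k=[36 12 0 0 0 0 0 0 0 0]
t=9: x=[35.4000 12.3000 0.3000 0.0000 0.0000 0.0000 0.0000 0.0000 0.0000 0.0000] k=[30 17 0 0 0 0 0 0 0 0]
t=10: x=[29.6750 16.9000 0.4250 0.0000 0.0000 0.0000 0.0000 0.0000 0.0000 0.0000] k=[30 12 4 0 0 0 0 0 0 0]
t=11: x=[29.5500 12.2500 4.1000 0.1000 0.0000 0.0000 0.0000 0.0000 0.0000 0.0000] k=[28 12 5 0 0 0 0 0 0 0]
t=12: x=[27.6000 12.2250 5.0500 0.1250 0.0000 0.0000 0.0000 0.0000 0.0000 0.0000] k=[25 14 5 0 0 0 0 0 0 0]
t=13: x=[24.7250 14.0500 5.1000 0.1250 0.0000 0.0000 0.0000 0.0000 0.0000 0.0000] k=[24 15 8 4 0 0 0 0 0 0]
t=14: x=[23.7750 15.0500 8.0750 4.0000 0.1000 0.0000 0.0000 0.0000 0.0000 0.0000] k=[26 15 13 6 1 0 0 0 0 0]
t=15: x=[25.7250 15.2250 12.8750 6.0500 1.1000 0.0250 0.0000 0.0000 0.0000 0.0000] k=[25 14 16 10 0 4 0 0 0 0]
t=16: x=[24.7250 14.3250 15.8000 9.9000 0.3500 3.8000 0.1000 0.0000 0.0000 0.0000] k=[23 15 11 10 4 7 4 0 0 0]
t=17: x=[22.8000 15.1000 11.0750 9.8750 4.2250 6.8500 3.9750 0.1000 0.0000 0.0000] k=[26 16 8 12 1 7 4 4 0 0]

0.0769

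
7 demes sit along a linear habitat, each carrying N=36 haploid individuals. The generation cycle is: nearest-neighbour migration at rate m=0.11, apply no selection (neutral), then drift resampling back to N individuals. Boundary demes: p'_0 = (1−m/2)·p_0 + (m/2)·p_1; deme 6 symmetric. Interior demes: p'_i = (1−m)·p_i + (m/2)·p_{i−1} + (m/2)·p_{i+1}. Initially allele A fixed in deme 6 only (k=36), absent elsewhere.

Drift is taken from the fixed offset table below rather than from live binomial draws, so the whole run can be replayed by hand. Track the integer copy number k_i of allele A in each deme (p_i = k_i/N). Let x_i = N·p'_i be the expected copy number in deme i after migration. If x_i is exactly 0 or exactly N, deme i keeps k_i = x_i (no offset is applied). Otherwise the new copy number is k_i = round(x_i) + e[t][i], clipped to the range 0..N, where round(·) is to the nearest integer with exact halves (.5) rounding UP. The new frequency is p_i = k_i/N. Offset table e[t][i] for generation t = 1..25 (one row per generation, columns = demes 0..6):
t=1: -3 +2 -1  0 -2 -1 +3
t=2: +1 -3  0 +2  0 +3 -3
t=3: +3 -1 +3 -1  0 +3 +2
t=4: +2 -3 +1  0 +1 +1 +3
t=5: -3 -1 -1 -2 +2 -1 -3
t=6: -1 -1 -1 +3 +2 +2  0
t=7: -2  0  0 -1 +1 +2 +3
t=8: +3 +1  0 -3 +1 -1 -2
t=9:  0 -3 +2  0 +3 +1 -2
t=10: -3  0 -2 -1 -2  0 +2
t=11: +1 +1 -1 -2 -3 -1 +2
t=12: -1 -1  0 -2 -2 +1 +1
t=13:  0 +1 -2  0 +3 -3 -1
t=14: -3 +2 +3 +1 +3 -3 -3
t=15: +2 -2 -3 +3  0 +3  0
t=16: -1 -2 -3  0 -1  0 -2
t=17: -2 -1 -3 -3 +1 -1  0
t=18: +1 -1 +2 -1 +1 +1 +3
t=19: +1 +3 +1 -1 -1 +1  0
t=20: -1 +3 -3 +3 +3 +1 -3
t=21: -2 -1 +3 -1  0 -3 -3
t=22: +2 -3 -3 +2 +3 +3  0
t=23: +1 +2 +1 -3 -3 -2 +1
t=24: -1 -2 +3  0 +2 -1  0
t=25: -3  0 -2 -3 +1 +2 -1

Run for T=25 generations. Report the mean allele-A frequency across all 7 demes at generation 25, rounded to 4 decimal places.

0.2063

t=0: k=[0 0 0 0 0 0 36]
t=1: x=[0.0000 0.0000 0.0000 0.0000 0.0000 1.9800 34.0200] k=[0 0 0 0 0 1 36]
t=2: x=[0.0000 0.0000 0.0000 0.0000 0.0550 2.8700 34.0750] k=[0 0 0 0 0 6 31]
t=3: x=[0.0000 0.0000 0.0000 0.0000 0.3300 7.0450 29.6250] k=[0 0 0 0 0 10 32]
t=4: x=[0.0000 0.0000 0.0000 0.0000 0.5500 10.6600 30.7900] k=[0 0 0 0 2 12 34]
t=5: x=[0.0000 0.0000 0.0000 0.1100 2.4400 12.6600 32.7900] k=[0 0 0 0 4 12 30]
t=6: x=[0.0000 0.0000 0.0000 0.2200 4.2200 12.5500 29.0100] k=[0 0 0 3 6 15 29]
t=7: x=[0.0000 0.0000 0.1650 3.0000 6.3300 15.2750 28.2300] k=[0 0 0 2 7 17 31]
t=8: x=[0.0000 0.0000 0.1100 2.1650 7.2750 17.2200 30.2300] k=[0 0 0 0 8 16 28]
t=9: x=[0.0000 0.0000 0.0000 0.4400 8.0000 16.2200 27.3400] k=[0 0 0 0 11 17 25]
t=10: x=[0.0000 0.0000 0.0000 0.6050 10.7250 17.1100 24.5600] k=[0 0 0 0 9 17 27]
t=11: x=[0.0000 0.0000 0.0000 0.4950 8.9450 17.1100 26.4500] k=[0 0 0 0 6 16 28]
t=12: x=[0.0000 0.0000 0.0000 0.3300 6.2200 16.1100 27.3400] k=[0 0 0 0 4 17 28]
t=13: x=[0.0000 0.0000 0.0000 0.2200 4.4950 16.8900 27.3950] k=[0 0 0 0 7 14 26]
t=14: x=[0.0000 0.0000 0.0000 0.3850 7.0000 14.2750 25.3400] k=[0 0 0 1 10 11 22]
t=15: x=[0.0000 0.0000 0.0550 1.4400 9.5600 11.5500 21.3950] k=[0 0 0 4 10 15 21]
t=16: x=[0.0000 0.0000 0.2200 4.1100 9.9450 15.0550 20.6700] k=[0 0 0 4 9 15 19]
t=17: x=[0.0000 0.0000 0.2200 4.0550 9.0550 14.8900 18.7800] k=[0 0 0 1 10 14 19]
t=18: x=[0.0000 0.0000 0.0550 1.4400 9.7250 14.0550 18.7250] k=[0 0 2 0 11 15 22]
t=19: x=[0.0000 0.1100 1.7800 0.7150 10.6150 15.1650 21.6150] k=[0 3 3 0 10 16 22]
t=20: x=[0.1650 2.8350 2.8350 0.7150 9.7800 16.0000 21.6700] k=[0 6 0 4 13 17 19]
t=21: x=[0.3300 5.3400 0.5500 4.2750 12.7250 16.8900 18.8900] k=[0 4 4 3 13 14 16]
t=22: x=[0.2200 3.7800 3.9450 3.6050 12.5050 14.0550 15.8900] k=[2 1 1 6 16 17 16]
t=23: x=[1.9450 1.0550 1.2750 6.2750 15.5050 16.8900 16.0550] k=[3 3 2 3 13 15 17]
t=24: x=[3.0000 2.9450 2.1100 3.4950 12.5600 15.0000 16.8900] k=[2 1 5 3 15 14 17]
t=25: x=[1.9450 1.2750 4.6700 3.7700 14.2850 14.2200 16.8350] k=[0 1 3 1 15 16 16]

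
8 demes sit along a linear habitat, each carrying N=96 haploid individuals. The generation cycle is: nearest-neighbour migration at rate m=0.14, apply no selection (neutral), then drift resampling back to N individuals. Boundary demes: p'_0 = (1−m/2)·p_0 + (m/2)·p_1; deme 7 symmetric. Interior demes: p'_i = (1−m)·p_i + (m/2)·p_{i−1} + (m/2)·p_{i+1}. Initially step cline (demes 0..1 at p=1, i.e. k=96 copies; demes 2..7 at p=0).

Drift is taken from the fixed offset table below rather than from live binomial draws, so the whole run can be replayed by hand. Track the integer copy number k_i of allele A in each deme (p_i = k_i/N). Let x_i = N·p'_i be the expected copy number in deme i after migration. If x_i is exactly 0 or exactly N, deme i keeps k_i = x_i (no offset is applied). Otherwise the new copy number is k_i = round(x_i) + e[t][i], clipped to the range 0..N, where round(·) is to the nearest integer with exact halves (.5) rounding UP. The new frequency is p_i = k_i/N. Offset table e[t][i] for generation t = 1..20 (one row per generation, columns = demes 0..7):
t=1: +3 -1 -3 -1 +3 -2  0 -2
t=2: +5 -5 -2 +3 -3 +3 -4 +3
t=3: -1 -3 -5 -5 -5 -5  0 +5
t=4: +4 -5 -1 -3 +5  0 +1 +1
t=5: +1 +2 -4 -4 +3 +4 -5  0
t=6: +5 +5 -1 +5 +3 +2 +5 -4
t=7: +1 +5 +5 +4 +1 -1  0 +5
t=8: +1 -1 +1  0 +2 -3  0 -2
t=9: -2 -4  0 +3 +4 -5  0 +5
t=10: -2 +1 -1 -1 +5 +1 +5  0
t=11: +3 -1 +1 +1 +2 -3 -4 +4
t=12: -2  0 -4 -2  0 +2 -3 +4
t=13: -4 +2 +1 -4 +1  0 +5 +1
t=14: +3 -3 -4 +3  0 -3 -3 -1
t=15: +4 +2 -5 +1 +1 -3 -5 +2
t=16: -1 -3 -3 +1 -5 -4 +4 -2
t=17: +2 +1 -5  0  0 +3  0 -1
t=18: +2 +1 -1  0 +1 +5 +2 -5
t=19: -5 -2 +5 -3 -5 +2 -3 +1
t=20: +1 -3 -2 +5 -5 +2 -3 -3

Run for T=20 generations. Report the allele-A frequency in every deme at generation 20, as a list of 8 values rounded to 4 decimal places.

t=0: k=[96 96 0 0 0 0 0 0]
t=1: x=[96.0000 89.2800 6.7200 0.0000 0.0000 0.0000 0.0000 0.0000] k=[96 88 4 0 0 0 0 0]
t=2: x=[95.4400 82.6800 9.6000 0.2800 0.0000 0.0000 0.0000 0.0000] k=[96 78 8 3 0 0 0 0]
t=3: x=[94.7400 74.3600 12.5500 3.1400 0.2100 0.0000 0.0000 0.0000] k=[94 71 8 0 0 0 0 0]
t=4: x=[92.3900 68.2000 11.8500 0.5600 0.0000 0.0000 0.0000 0.0000] k=[96 63 11 0 0 0 0 0]
t=5: x=[93.6900 61.6700 13.8700 0.7700 0.0000 0.0000 0.0000 0.0000] k=[95 64 10 0 0 0 0 0]
t=6: x=[92.8300 62.3900 13.0800 0.7000 0.0000 0.0000 0.0000 0.0000] k=[96 67 12 6 0 0 0 0]
t=7: x=[93.9700 65.1800 15.4300 6.0000 0.4200 0.0000 0.0000 0.0000] k=[95 70 20 10 1 0 0 0]
t=8: x=[93.2500 68.2500 22.8000 10.0700 1.5600 0.0700 0.0000 0.0000] k=[94 67 24 10 4 0 0 0]
t=9: x=[92.1100 65.8800 26.0300 10.5600 4.1400 0.2800 0.0000 0.0000] k=[90 62 26 14 8 0 0 0]
t=10: x=[88.0400 61.4400 27.6800 14.4200 7.8600 0.5600 0.0000 0.0000] k=[86 62 27 13 13 2 0 0]
t=11: x=[84.3200 61.2300 28.4700 13.9800 12.2300 2.6300 0.1400 0.0000] k=[87 60 29 15 14 0 0 0]
t=12: x=[85.1100 59.7200 30.1900 15.9100 13.0900 0.9800 0.0000 0.0000] k=[83 60 26 14 13 3 0 0]
t=13: x=[81.3900 59.2300 27.5400 14.7700 12.3700 3.4900 0.2100 0.0000] k=[77 61 29 11 13 3 5 0]
t=14: x=[75.8800 59.8800 29.9800 12.4000 12.1600 3.8400 4.5100 0.3500] k=[79 57 26 15 12 1 2 0]
t=15: x=[77.4600 56.3700 27.4000 15.5600 11.4400 1.8400 1.7900 0.1400] k=[81 58 22 17 12 0 0 2]
t=16: x=[79.3900 57.0900 24.1700 17.0000 11.5100 0.8400 0.1400 1.8600] k=[78 54 21 18 7 0 4 0]
t=17: x=[76.3200 53.3700 23.1000 17.4400 7.2800 0.7700 3.4400 0.2800] k=[78 54 18 17 7 4 3 0]
t=18: x=[76.3200 53.1600 20.4500 16.3700 7.4900 4.1400 2.8600 0.2100] k=[78 54 19 16 8 9 5 0]
t=19: x=[76.3200 53.2300 21.2400 15.6500 8.6300 8.6500 4.9300 0.3500] k=[71 51 26 13 4 11 2 1]
t=20: x=[69.6000 50.6500 26.8400 13.2800 5.1200 9.8800 2.5600 1.0700] k=[71 48 25 18 0 12 0 0]

[0.7396, 0.5000, 0.2604, 0.1875, 0.0000, 0.1250, 0.0000, 0.0000]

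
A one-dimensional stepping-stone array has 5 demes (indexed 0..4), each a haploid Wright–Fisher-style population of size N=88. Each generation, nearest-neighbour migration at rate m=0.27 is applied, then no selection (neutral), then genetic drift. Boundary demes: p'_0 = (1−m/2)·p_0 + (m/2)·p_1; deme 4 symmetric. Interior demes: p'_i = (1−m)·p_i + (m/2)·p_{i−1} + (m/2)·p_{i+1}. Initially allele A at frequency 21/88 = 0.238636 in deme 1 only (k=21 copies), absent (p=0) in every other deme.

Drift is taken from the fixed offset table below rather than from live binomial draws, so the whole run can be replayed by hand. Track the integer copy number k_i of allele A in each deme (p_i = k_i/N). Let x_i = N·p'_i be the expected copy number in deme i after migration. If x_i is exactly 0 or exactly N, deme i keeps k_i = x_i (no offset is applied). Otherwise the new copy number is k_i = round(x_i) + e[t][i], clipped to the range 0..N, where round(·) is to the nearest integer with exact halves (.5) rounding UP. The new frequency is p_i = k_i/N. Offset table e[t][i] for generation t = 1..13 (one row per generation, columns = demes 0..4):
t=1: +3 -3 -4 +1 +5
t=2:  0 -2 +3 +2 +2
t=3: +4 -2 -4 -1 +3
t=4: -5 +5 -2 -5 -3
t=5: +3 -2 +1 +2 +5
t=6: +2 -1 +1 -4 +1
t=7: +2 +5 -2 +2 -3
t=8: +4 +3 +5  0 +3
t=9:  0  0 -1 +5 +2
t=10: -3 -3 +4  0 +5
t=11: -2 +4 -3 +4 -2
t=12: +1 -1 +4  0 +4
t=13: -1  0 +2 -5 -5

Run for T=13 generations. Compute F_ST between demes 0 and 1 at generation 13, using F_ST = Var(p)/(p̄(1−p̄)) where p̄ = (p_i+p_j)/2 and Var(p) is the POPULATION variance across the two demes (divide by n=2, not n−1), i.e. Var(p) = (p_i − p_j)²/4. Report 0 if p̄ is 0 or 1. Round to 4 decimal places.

t=0: k=[0 21 0 0 0]
t=1: x=[2.8350 15.3300 2.8350 0.0000 0.0000] k=[6 12 0 0 0]
t=2: x=[6.8100 9.5700 1.6200 0.0000 0.0000] k=[7 8 5 0 0]
t=3: x=[7.1350 7.4600 4.7300 0.6750 0.0000] k=[11 5 1 0 0]
t=4: x=[10.1900 5.2700 1.4050 0.1350 0.0000] k=[5 10 0 0 0]
t=5: x=[5.6750 7.9750 1.3500 0.0000 0.0000] k=[9 6 2 0 0]
t=6: x=[8.5950 5.8650 2.2700 0.2700 0.0000] k=[11 5 3 0 0]
t=7: x=[10.1900 5.5400 2.8650 0.4050 0.0000] k=[12 11 1 2 0]
t=8: x=[11.8650 9.7850 2.4850 1.5950 0.2700] k=[16 13 7 2 3]
t=9: x=[15.5950 12.5950 7.1350 2.8100 2.8650] k=[16 13 6 8 5]
t=10: x=[15.5950 12.4600 7.2150 7.3250 5.4050] k=[13 9 11 7 10]
t=11: x=[12.4600 9.8100 10.1900 7.9450 9.5950] k=[10 14 7 12 8]
t=12: x=[10.5400 12.5150 8.6200 10.7850 8.5400] k=[12 12 13 11 13]
t=13: x=[12.0000 12.1350 12.5950 11.5400 12.7300] k=[11 12 15 7 8]

0.0003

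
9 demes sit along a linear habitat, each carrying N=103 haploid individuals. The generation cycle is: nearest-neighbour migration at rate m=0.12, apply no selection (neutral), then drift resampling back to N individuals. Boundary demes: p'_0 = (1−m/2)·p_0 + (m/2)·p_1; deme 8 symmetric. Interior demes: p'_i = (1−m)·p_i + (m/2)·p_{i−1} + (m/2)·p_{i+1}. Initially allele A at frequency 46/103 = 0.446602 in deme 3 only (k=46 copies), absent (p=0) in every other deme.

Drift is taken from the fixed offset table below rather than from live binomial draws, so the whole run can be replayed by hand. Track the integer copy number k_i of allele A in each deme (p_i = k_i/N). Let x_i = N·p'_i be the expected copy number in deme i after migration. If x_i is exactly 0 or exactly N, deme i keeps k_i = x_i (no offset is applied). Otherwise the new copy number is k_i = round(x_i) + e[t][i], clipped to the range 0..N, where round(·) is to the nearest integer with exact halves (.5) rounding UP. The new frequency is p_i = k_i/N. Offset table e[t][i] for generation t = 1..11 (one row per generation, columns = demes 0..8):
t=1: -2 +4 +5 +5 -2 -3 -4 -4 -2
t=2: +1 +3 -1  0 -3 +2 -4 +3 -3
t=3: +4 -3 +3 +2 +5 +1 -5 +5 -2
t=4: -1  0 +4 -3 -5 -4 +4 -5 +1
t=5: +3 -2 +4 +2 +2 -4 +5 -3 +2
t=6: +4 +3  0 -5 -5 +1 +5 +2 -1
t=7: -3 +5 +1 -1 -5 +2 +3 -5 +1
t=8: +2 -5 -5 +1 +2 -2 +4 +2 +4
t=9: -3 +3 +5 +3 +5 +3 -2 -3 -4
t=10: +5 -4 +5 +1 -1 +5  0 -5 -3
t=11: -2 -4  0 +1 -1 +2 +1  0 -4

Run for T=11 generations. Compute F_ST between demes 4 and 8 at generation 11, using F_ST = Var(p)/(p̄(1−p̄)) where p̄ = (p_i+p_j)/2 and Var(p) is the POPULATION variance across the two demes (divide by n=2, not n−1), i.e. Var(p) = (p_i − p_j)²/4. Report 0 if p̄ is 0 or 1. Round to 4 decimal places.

t=0: k=[0 0 0 46 0 0 0 0 0]
t=1: x=[0.0000 0.0000 2.7600 40.4800 2.7600 0.0000 0.0000 0.0000 0.0000] k=[0 0 8 45 1 0 0 0 0]
t=2: x=[0.0000 0.4800 9.7400 40.1400 3.5800 0.0600 0.0000 0.0000 0.0000] k=[0 3 9 40 1 2 0 0 0]
t=3: x=[0.1800 3.1800 10.5000 35.8000 3.4000 1.8200 0.1200 0.0000 0.0000] k=[4 0 14 38 8 3 0 0 0]
t=4: x=[3.7600 1.0800 14.6000 34.7600 9.5000 3.1200 0.1800 0.0000 0.0000] k=[3 1 19 32 5 0 4 0 0]
t=5: x=[2.8800 2.2000 18.7000 29.6000 6.3200 0.5400 3.5200 0.2400 0.0000] k=[6 0 23 32 8 0 9 0 0]
t=6: x=[5.6400 1.7400 22.1600 30.0200 8.9600 1.0200 7.9200 0.5400 0.0000] k=[10 5 22 25 4 2 13 3 0]
t=7: x=[9.7000 6.3200 21.1600 23.5600 5.1400 2.7800 11.7400 3.4200 0.1800] k=[7 11 22 23 0 5 15 0 1]
t=8: x=[7.2400 11.4200 21.4000 21.5600 1.6800 5.3000 13.5000 0.9600 0.9400] k=[9 6 16 23 4 3 18 3 5]
t=9: x=[8.8200 6.7800 15.8200 21.4400 5.0800 3.9600 16.2000 4.0200 4.8800] k=[6 10 21 24 10 7 14 1 1]
t=10: x=[6.2400 10.4200 20.5200 22.9800 10.6600 7.6000 12.8000 1.7800 1.0000] k=[11 6 26 24 10 13 13 0 0]
t=11: x=[10.7000 7.5000 24.6800 23.2800 11.0200 12.8200 12.2200 0.7800 0.0000] k=[9 4 25 24 10 15 13 1 0]

0.0510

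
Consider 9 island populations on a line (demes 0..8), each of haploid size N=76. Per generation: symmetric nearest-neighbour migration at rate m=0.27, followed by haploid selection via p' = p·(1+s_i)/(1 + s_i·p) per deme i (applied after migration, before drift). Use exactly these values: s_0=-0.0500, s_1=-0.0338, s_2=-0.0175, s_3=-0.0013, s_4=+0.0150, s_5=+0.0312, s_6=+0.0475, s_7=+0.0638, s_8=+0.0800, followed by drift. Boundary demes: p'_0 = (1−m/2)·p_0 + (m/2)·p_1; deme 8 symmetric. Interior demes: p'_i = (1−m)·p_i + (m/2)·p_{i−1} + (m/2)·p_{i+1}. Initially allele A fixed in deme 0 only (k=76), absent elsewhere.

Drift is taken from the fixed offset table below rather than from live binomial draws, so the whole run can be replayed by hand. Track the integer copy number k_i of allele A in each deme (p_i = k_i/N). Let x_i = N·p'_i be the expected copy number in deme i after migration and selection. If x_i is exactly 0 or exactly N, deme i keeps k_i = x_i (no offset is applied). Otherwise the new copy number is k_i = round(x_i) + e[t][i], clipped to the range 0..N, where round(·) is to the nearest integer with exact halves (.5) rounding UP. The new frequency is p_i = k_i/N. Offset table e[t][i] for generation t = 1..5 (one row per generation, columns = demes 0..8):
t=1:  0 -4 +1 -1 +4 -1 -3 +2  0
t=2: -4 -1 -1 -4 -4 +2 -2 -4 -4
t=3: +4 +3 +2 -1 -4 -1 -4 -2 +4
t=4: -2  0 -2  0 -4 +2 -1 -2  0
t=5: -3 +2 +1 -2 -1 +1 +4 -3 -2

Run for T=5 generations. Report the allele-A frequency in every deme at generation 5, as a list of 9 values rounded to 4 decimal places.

t=0: k=[76 0 0 0 0 0 0 0 0]
t=1: x=[65.2762 9.9587 0.0000 0.0000 0.0000 0.0000 0.0000 0.0000 0.0000] k=[65 6 0 0 0 0 0 0 0]
t=2: x=[56.2956 12.7852 0.7960 0.0000 0.0000 0.0000 0.0000 0.0000 0.0000] k=[52 12 0 0 0 0 0 0 0]
t=3: x=[45.6702 15.3544 1.5922 0.0000 0.0000 0.0000 0.0000 0.0000 0.0000] k=[50 18 4 0 0 0 0 0 0]
t=4: x=[44.7406 19.9205 5.2629 0.5393 0.0000 0.0000 0.0000 0.0000 0.0000] k=[43 20 3 1 0 0 0 0 0]
t=5: x=[38.9218 20.2944 4.9428 1.1335 0.1370 0.0000 0.0000 0.0000 0.0000] k=[36 22 6 0 0 0 0 0 0]

[0.4737, 0.2895, 0.0789, 0.0000, 0.0000, 0.0000, 0.0000, 0.0000, 0.0000]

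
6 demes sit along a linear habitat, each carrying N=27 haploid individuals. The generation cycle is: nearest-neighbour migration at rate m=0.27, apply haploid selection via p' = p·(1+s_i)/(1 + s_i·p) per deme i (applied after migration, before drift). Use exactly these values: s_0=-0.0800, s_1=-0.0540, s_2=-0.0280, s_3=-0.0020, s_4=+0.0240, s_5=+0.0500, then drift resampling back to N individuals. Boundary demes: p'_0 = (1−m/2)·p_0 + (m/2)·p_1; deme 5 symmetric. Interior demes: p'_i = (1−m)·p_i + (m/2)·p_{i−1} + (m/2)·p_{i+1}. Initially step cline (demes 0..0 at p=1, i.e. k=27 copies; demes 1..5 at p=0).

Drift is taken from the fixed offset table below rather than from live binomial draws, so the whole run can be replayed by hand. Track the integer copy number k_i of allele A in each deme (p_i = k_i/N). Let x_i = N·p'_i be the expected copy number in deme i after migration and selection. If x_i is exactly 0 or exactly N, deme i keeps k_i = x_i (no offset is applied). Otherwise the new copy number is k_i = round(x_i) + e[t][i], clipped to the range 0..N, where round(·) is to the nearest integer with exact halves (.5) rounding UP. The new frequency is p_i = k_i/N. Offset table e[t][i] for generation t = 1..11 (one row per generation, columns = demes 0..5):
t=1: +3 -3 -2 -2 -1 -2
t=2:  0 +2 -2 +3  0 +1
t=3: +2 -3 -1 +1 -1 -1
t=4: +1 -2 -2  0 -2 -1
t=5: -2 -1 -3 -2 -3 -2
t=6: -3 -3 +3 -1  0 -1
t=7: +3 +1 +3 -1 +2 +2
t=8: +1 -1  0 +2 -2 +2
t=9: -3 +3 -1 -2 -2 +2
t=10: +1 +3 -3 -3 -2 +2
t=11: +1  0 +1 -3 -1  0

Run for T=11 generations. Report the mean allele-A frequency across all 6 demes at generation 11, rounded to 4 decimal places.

0.1173

t=0: k=[27 0 0 0 0 0]
t=1: x=[23.0840 3.4735 0.0000 0.0000 0.0000 0.0000] k=[26 0 0 0 0 0]
t=2: x=[22.1680 3.3439 0.0000 0.0000 0.0000 0.0000] k=[22 5 0 0 0 0]
t=3: x=[19.2527 6.3465 0.6566 0.0000 0.0000 0.0000] k=[21 3 0 0 0 0]
t=4: x=[18.0792 4.8019 0.3938 0.0000 0.0000 0.0000] k=[19 3 0 0 0 0]
t=5: x=[16.3064 4.5414 0.3938 0.0000 0.0000 0.0000] k=[14 4 0 0 0 0]
t=6: x=[12.0912 4.5945 0.5252 0.0000 0.0000 0.0000] k=[9 2 4 0 0 0]
t=7: x=[7.5918 3.0611 3.1110 0.5389 0.0000 0.0000] k=[11 4 6 0 0 0]
t=8: x=[9.5347 4.9854 4.8068 0.8084 0.0000 0.0000] k=[11 4 5 3 0 0]
t=9: x=[9.5347 4.8550 4.4877 2.8599 0.4146 0.0000] k=[7 8 3 1 0 0]
t=10: x=[6.7060 6.9010 3.3214 1.1328 0.1382 0.0000] k=[8 10 0 0 0 0]
t=11: x=[7.7995 8.0626 1.3140 0.0000 0.0000 0.0000] k=[9 8 2 0 0 0]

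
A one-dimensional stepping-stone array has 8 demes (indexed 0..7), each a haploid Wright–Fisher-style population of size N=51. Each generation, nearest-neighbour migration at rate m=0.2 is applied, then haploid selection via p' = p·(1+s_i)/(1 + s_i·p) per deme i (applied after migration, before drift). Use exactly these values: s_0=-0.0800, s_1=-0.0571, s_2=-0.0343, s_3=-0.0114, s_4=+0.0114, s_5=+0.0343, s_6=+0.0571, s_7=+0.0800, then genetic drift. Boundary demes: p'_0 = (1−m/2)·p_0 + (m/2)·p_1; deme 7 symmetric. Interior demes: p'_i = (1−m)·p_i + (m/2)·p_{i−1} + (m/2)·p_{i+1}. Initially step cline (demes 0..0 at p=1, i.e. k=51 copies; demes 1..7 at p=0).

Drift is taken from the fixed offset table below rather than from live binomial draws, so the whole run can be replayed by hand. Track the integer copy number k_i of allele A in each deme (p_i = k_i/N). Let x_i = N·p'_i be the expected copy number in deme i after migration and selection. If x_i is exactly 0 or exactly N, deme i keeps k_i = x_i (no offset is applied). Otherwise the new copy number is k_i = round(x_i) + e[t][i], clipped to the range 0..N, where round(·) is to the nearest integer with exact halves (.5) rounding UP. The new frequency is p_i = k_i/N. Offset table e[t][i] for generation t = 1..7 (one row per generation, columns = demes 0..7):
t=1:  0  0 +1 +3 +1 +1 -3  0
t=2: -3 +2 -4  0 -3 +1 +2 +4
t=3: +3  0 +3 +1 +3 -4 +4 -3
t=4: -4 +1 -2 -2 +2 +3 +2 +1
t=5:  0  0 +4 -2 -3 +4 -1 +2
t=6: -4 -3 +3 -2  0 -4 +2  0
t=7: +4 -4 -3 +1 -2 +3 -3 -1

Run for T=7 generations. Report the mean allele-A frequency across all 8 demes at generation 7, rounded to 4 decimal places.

t=0: k=[51 0 0 0 0 0 0 0]
t=1: x=[45.5043 4.8364 0.0000 0.0000 0.0000 0.0000 0.0000 0.0000] k=[46 5 0 0 0 0 0 0]
t=2: x=[41.2598 8.1878 0.4830 0.0000 0.0000 0.0000 0.0000 0.0000] k=[38 10 0 0 0 0 0 0]
t=3: x=[34.2766 11.2752 0.9663 0.0000 0.0000 0.0000 0.0000 0.0000] k=[37 11 4 0 0 0 0 0]
t=4: x=[33.4532 12.3417 4.1646 0.3955 0.0000 0.0000 0.0000 0.0000] k=[29 13 2 0 0 0 0 0]
t=5: x=[26.3401 12.9245 2.8060 0.1977 0.0000 0.0000 0.0000 0.0000] k=[26 13 7 0 0 0 0 0]
t=6: x=[23.6399 13.1190 6.6944 0.6921 0.0000 0.0000 0.0000 0.0000] k=[20 10 10 0 0 0 0 0]
t=7: x=[18.0170 10.5012 8.7442 0.9888 0.0000 0.0000 0.0000 0.0000] k=[22 7 6 2 0 0 0 0]

0.0907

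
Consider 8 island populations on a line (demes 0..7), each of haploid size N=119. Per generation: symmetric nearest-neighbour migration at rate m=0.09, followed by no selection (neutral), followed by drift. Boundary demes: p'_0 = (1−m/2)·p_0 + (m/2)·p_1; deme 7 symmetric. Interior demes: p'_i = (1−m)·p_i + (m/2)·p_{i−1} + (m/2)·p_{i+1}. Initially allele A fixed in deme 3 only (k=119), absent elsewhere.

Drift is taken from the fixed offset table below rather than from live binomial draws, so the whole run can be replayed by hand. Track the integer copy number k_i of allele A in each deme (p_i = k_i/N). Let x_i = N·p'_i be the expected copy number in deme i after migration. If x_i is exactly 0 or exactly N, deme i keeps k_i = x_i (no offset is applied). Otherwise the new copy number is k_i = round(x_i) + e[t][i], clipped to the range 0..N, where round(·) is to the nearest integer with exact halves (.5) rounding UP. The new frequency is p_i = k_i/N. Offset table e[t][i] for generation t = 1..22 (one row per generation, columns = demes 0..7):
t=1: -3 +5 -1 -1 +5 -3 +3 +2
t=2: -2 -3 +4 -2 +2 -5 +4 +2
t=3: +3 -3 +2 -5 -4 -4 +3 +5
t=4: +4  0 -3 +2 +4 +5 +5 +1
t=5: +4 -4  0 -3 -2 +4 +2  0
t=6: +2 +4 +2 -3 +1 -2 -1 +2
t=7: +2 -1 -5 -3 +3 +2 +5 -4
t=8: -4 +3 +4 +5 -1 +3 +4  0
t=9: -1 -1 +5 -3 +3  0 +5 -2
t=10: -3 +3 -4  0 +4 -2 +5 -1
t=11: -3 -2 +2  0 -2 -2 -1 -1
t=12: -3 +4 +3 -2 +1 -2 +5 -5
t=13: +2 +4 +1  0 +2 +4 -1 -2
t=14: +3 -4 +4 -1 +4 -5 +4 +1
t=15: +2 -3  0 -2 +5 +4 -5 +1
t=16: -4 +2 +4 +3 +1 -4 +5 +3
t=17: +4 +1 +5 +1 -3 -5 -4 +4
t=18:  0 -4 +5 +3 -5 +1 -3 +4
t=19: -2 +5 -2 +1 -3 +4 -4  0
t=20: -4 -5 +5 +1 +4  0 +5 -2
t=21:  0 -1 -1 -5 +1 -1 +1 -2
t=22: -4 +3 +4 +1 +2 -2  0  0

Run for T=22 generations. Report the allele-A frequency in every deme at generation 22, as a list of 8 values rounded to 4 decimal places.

[0.0000, 0.1597, 0.3950, 0.3529, 0.3109, 0.1429, 0.1345, 0.1092]

t=0: k=[0 0 0 119 0 0 0 0]
t=1: x=[0.0000 0.0000 5.3550 108.2900 5.3550 0.0000 0.0000 0.0000] k=[0 0 4 107 10 0 0 0]
t=2: x=[0.0000 0.1800 8.4550 98.0000 13.9150 0.4500 0.0000 0.0000] k=[0 0 12 96 16 0 0 0]
t=3: x=[0.0000 0.5400 15.2400 88.6200 18.8800 0.7200 0.0000 0.0000] k=[0 0 17 84 15 0 0 0]
t=4: x=[0.0000 0.7650 19.2500 77.8800 17.4300 0.6750 0.0000 0.0000] k=[0 1 16 80 21 6 0 0]
t=5: x=[0.0450 1.6300 18.2050 74.4650 22.9800 6.4050 0.2700 0.0000] k=[4 0 18 71 21 10 2 0]
t=6: x=[3.8200 0.9900 19.5750 66.3650 22.7550 10.1350 2.2700 0.0900] k=[6 5 22 63 24 8 1 2]
t=7: x=[5.9550 5.8100 23.0800 59.4000 25.0350 8.4050 1.3600 1.9550] k=[8 5 18 56 28 10 6 0]
t=8: x=[7.8650 5.7200 19.1250 53.0300 28.4500 10.6300 5.9100 0.2700] k=[4 9 23 58 27 14 10 0]
t=9: x=[4.2250 9.4050 23.9450 55.0300 27.8100 14.4050 9.7300 0.4500] k=[3 8 29 52 31 14 15 0]
t=10: x=[3.2250 8.7200 29.0900 50.0200 31.1800 14.8100 14.2800 0.6750] k=[0 12 25 50 35 13 19 0]
t=11: x=[0.5400 12.0450 25.5400 48.2000 34.6850 14.2600 17.8750 0.8550] k=[0 10 28 48 33 12 17 0]
t=12: x=[0.4500 10.3600 28.0900 46.4250 32.7300 13.1700 16.0100 0.7650] k=[0 14 31 44 34 11 21 0]
t=13: x=[0.6300 14.1350 30.8200 42.9650 33.4150 12.4850 19.6050 0.9450] k=[3 18 32 43 35 16 19 0]
t=14: x=[3.6750 17.9550 31.8650 42.1450 34.5050 16.9900 18.0100 0.8550] k=[7 14 36 41 39 12 22 2]
t=15: x=[7.3150 14.6750 35.2350 40.6850 37.8750 13.6650 20.6500 2.9000] k=[9 12 35 39 43 18 16 4]
t=16: x=[9.1350 12.9000 34.1450 39.0000 41.6950 19.0350 15.5500 4.5400] k=[5 15 38 42 43 15 21 8]
t=17: x=[5.4500 15.5850 37.1450 41.8650 41.6950 16.5300 20.1450 8.5850] k=[9 17 42 43 39 12 16 13]
t=18: x=[9.3600 17.7650 40.9200 42.7750 37.9650 13.3950 15.6850 13.1350] k=[9 14 46 46 33 14 13 17]
t=19: x=[9.2250 15.2150 44.5600 45.4150 32.7300 14.8100 13.2250 16.8200] k=[7 20 43 46 30 19 9 17]
t=20: x=[7.5850 20.4500 42.1000 45.1450 30.2250 19.0450 9.8100 16.6400] k=[4 15 47 46 34 19 15 15]
t=21: x=[4.4950 15.9450 45.5150 45.5050 33.8650 19.4950 15.1800 15.0000] k=[4 15 45 41 35 18 16 13]
t=22: x=[4.4950 15.8550 43.4700 40.9100 34.5050 18.6750 15.9550 13.1350] k=[0 19 47 42 37 17 16 13]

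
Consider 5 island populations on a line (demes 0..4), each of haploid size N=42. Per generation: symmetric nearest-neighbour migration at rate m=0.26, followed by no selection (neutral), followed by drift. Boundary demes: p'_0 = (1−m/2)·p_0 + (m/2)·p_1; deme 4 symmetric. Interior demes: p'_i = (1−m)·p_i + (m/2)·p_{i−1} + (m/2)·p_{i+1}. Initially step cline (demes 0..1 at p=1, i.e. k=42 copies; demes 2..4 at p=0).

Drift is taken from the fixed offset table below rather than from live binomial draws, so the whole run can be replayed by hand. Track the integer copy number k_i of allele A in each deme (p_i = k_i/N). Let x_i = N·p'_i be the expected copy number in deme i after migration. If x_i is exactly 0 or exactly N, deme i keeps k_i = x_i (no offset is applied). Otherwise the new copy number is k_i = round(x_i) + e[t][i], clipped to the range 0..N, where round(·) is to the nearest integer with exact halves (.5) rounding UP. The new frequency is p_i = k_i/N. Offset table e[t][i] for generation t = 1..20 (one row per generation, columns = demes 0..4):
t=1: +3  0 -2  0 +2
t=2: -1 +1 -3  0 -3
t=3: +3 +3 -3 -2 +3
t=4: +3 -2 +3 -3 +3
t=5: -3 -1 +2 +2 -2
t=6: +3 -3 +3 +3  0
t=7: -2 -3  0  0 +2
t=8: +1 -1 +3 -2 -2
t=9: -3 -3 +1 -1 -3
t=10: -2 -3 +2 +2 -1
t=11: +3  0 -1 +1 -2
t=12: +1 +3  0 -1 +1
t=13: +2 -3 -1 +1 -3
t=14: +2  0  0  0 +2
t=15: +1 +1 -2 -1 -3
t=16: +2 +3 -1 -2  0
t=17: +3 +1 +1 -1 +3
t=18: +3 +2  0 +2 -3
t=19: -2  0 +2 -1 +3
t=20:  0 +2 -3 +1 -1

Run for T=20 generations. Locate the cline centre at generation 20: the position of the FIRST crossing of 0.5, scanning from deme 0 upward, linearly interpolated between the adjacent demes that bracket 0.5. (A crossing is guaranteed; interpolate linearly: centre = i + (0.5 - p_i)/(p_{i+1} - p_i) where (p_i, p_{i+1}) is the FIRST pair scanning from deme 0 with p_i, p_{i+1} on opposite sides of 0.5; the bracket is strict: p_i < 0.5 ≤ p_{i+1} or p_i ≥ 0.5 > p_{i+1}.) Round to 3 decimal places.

t=0: k=[42 42 0 0 0]
t=1: x=[42.0000 36.5400 5.4600 0.0000 0.0000] k=[42 37 3 0 0]
t=2: x=[41.3500 33.2300 7.0300 0.3900 0.0000] k=[40 34 4 0 0]
t=3: x=[39.2200 30.8800 7.3800 0.5200 0.0000] k=[42 34 4 0 0]
t=4: x=[40.9600 31.1400 7.3800 0.5200 0.0000] k=[42 29 10 0 0]
t=5: x=[40.3100 28.2200 11.1700 1.3000 0.0000] k=[37 27 13 3 0]
t=6: x=[35.7000 26.4800 13.5200 3.9100 0.3900] k=[39 23 17 7 0]
t=7: x=[36.9200 24.3000 16.4800 7.3900 0.9100] k=[35 21 16 7 3]
t=8: x=[33.1800 22.1700 15.4800 7.6500 3.5200] k=[34 21 18 6 2]
t=9: x=[32.3100 22.3000 16.8300 7.0400 2.5200] k=[29 19 18 6 0]
t=10: x=[27.7000 20.1700 16.5700 6.7800 0.7800] k=[26 17 19 9 0]
t=11: x=[24.8300 18.4300 17.4400 9.1300 1.1700] k=[28 18 16 10 0]
t=12: x=[26.7000 19.0400 15.4800 9.4800 1.3000] k=[28 22 15 8 2]
t=13: x=[27.2200 21.8700 15.0000 8.1300 2.7800] k=[29 19 14 9 0]
t=14: x=[27.7000 19.6500 14.0000 8.4800 1.1700] k=[30 20 14 8 3]
t=15: x=[28.7000 20.5200 14.0000 8.1300 3.6500] k=[30 22 12 7 1]
t=16: x=[28.9600 21.7400 12.6500 6.8700 1.7800] k=[31 25 12 5 2]
t=17: x=[30.2200 24.0900 12.7800 5.5200 2.3900] k=[33 25 14 5 5]
t=18: x=[31.9600 24.6100 14.2600 6.1700 5.0000] k=[35 27 14 8 2]
t=19: x=[33.9600 26.3500 14.9100 8.0000 2.7800] k=[32 26 17 7 6]
t=20: x=[31.2200 25.6100 16.8700 8.1700 6.1300] k=[31 28 14 9 5]

1.500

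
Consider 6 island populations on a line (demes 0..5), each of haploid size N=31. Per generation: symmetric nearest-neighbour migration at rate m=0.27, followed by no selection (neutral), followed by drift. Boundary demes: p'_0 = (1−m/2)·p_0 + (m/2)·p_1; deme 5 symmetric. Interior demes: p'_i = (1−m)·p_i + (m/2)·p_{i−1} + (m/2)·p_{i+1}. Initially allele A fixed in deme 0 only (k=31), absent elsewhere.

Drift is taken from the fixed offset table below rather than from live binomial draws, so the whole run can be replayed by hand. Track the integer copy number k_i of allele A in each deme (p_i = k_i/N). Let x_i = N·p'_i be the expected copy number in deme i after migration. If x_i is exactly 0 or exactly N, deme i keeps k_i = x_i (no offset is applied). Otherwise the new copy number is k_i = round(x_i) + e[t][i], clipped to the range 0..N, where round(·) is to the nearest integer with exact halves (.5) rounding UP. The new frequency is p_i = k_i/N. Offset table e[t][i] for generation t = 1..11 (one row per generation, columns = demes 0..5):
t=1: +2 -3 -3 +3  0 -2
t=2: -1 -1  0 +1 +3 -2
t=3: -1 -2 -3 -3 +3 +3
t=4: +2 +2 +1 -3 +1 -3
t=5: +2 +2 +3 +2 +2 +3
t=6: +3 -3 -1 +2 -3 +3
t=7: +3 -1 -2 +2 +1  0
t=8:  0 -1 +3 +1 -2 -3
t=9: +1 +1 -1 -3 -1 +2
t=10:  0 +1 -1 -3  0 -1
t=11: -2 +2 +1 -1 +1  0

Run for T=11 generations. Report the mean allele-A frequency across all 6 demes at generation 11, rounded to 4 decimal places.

0.1989

t=0: k=[31 0 0 0 0 0]
t=1: x=[26.8150 4.1850 0.0000 0.0000 0.0000 0.0000] k=[29 1 0 0 0 0]
t=2: x=[25.2200 4.6450 0.1350 0.0000 0.0000 0.0000] k=[24 4 0 0 0 0]
t=3: x=[21.3000 6.1600 0.5400 0.0000 0.0000 0.0000] k=[20 4 0 0 0 0]
t=4: x=[17.8400 5.6200 0.5400 0.0000 0.0000 0.0000] k=[20 8 2 0 0 0]
t=5: x=[18.3800 8.8100 2.5400 0.2700 0.0000 0.0000] k=[20 11 6 2 0 0]
t=6: x=[18.7850 11.5400 6.1350 2.2700 0.2700 0.0000] k=[22 9 5 4 0 0]
t=7: x=[20.2450 10.2150 5.4050 3.5950 0.5400 0.0000] k=[23 9 3 6 2 0]
t=8: x=[21.1100 10.0800 4.2150 5.0550 2.2700 0.2700] k=[21 9 7 6 0 0]
t=9: x=[19.3800 10.3500 7.1350 5.3250 0.8100 0.0000] k=[20 11 6 2 0 0]
t=10: x=[18.7850 11.5400 6.1350 2.2700 0.2700 0.0000] k=[19 13 5 0 0 0]
t=11: x=[18.1900 12.7300 5.4050 0.6750 0.0000 0.0000] k=[16 15 6 0 0 0]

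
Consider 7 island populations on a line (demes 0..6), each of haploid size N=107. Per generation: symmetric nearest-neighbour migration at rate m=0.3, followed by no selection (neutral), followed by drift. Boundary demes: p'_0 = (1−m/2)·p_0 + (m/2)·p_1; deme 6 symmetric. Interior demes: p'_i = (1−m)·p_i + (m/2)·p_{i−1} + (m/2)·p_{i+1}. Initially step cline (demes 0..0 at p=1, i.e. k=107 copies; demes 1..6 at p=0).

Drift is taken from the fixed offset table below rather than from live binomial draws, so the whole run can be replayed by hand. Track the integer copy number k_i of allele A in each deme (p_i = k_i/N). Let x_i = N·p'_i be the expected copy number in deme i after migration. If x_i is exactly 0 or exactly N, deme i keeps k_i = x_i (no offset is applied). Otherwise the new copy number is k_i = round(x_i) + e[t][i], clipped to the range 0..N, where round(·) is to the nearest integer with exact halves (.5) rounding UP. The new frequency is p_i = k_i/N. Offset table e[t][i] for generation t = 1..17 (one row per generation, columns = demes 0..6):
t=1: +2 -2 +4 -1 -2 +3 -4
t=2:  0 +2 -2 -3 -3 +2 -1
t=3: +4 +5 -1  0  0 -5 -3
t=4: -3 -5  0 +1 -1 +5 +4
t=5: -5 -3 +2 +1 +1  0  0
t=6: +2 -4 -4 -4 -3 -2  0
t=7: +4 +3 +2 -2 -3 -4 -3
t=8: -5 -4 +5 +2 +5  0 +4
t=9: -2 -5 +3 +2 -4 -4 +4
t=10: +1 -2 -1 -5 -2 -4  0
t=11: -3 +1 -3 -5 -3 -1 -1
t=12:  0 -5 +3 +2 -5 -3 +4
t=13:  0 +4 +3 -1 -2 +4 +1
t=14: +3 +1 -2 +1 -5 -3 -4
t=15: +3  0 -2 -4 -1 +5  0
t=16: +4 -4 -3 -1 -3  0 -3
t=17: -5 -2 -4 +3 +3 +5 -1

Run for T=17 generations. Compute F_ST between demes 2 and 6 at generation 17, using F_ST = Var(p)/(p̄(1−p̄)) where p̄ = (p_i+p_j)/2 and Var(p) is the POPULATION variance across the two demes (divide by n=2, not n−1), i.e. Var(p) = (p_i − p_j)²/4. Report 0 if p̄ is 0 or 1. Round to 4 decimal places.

0.0388

t=0: k=[107 0 0 0 0 0 0]
t=1: x=[90.9500 16.0500 0.0000 0.0000 0.0000 0.0000 0.0000] k=[93 14 0 0 0 0 0]
t=2: x=[81.1500 23.7500 2.1000 0.0000 0.0000 0.0000 0.0000] k=[81 26 0 0 0 0 0]
t=3: x=[72.7500 30.3500 3.9000 0.0000 0.0000 0.0000 0.0000] k=[77 35 3 0 0 0 0]
t=4: x=[70.7000 36.5000 7.3500 0.4500 0.0000 0.0000 0.0000] k=[68 32 7 1 0 0 0]
t=5: x=[62.6000 33.6500 9.8500 1.7500 0.1500 0.0000 0.0000] k=[58 31 12 3 1 0 0]
t=6: x=[53.9500 32.2000 13.5000 4.0500 1.1500 0.1500 0.0000] k=[56 28 10 0 0 0 0]
t=7: x=[51.8000 29.5000 11.2000 1.5000 0.0000 0.0000 0.0000] k=[56 33 13 0 0 0 0]
t=8: x=[52.5500 33.4500 14.0500 1.9500 0.0000 0.0000 0.0000] k=[48 29 19 4 0 0 0]
t=9: x=[45.1500 30.3500 18.2500 5.6500 0.6000 0.0000 0.0000] k=[43 25 21 8 0 0 0]
t=10: x=[40.3000 27.1000 19.6500 8.7500 1.2000 0.0000 0.0000] k=[41 25 19 4 0 0 0]
t=11: x=[38.6000 26.5000 17.6500 5.6500 0.6000 0.0000 0.0000] k=[36 28 15 1 0 0 0]
t=12: x=[34.8000 27.2500 14.8500 2.9500 0.1500 0.0000 0.0000] k=[35 22 18 5 0 0 0]
t=13: x=[33.0500 23.3500 16.6500 6.2000 0.7500 0.0000 0.0000] k=[33 27 20 5 0 0 0]
t=14: x=[32.1000 26.8500 18.8000 6.5000 0.7500 0.0000 0.0000] k=[35 28 17 8 0 0 0]
t=15: x=[33.9500 27.4000 17.3000 8.1500 1.2000 0.0000 0.0000] k=[37 27 15 4 0 0 0]
t=16: x=[35.5000 26.7000 15.1500 5.0500 0.6000 0.0000 0.0000] k=[40 23 12 4 0 0 0]
t=17: x=[37.4500 23.9000 12.4500 4.6000 0.6000 0.0000 0.0000] k=[32 22 8 8 4 0 0]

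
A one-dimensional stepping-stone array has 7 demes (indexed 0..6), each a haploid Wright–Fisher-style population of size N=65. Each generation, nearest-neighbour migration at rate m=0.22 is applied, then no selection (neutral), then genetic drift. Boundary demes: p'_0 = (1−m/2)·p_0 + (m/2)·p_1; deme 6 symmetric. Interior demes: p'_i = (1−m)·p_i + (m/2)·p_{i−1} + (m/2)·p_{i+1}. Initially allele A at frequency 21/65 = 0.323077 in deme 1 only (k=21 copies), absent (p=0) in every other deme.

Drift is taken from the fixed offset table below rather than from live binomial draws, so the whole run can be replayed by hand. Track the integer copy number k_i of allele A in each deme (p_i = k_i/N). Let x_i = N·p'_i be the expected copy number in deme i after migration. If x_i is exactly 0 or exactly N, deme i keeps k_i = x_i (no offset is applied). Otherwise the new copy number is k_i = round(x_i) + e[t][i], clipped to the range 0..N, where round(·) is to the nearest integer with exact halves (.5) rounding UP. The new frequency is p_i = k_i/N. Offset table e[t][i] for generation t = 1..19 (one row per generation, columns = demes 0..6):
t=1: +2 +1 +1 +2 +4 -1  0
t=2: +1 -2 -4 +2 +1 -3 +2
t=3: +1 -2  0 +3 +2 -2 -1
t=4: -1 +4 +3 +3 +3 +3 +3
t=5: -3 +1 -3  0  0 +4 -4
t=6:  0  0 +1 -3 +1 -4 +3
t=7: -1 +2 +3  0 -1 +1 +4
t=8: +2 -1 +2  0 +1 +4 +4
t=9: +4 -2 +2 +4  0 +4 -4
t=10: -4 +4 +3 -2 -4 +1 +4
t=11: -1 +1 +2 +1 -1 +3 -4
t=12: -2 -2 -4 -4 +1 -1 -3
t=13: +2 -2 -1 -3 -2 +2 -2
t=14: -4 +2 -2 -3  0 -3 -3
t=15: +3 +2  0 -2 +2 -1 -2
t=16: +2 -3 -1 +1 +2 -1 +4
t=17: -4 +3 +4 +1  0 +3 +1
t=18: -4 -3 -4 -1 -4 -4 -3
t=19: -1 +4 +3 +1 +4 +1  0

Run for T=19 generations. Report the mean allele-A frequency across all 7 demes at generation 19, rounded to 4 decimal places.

t=0: k=[0 21 0 0 0 0 0]
t=1: x=[2.3100 16.3800 2.3100 0.0000 0.0000 0.0000 0.0000] k=[4 17 3 0 0 0 0]
t=2: x=[5.4300 14.0300 4.2100 0.3300 0.0000 0.0000 0.0000] k=[6 12 0 2 0 0 0]
t=3: x=[6.6600 10.0200 1.5400 1.5600 0.2200 0.0000 0.0000] k=[8 8 2 5 2 0 0]
t=4: x=[8.0000 7.3400 2.9900 4.3400 2.1100 0.2200 0.0000] k=[7 11 6 7 5 3 0]
t=5: x=[7.4400 10.0100 6.6600 6.6700 5.0000 2.8900 0.3300] k=[4 11 4 7 5 7 0]
t=6: x=[4.7700 9.4600 5.1000 6.4500 5.4400 6.0100 0.7700] k=[5 9 6 3 6 2 4]
t=7: x=[5.4400 8.2300 6.0000 3.6600 5.2300 2.6600 3.7800] k=[4 10 9 4 4 4 8]
t=8: x=[4.6600 9.2300 8.5600 4.5500 4.0000 4.4400 7.5600] k=[7 8 11 5 5 8 12]
t=9: x=[7.1100 8.2200 10.0100 5.6600 5.3300 8.1100 11.5600] k=[11 6 12 10 5 12 8]
t=10: x=[10.4500 7.2100 11.1200 9.6700 6.3200 10.7900 8.4400] k=[6 11 14 8 2 12 12]
t=11: x=[6.5500 10.7800 13.0100 8.0000 3.7600 10.9000 12.0000] k=[6 12 15 9 3 14 8]
t=12: x=[6.6600 11.6700 14.0100 9.0000 4.8700 12.1300 8.6600] k=[5 10 10 5 6 11 6]
t=13: x=[5.5500 9.4500 9.4500 5.6600 6.4400 9.9000 6.5500] k=[8 7 8 3 4 12 5]
t=14: x=[7.8900 7.2200 7.3400 3.6600 4.7700 10.3500 5.7700] k=[4 9 5 1 5 7 3]
t=15: x=[4.5500 8.0100 5.0000 1.8800 4.7800 6.3400 3.4400] k=[8 10 5 0 7 5 1]
t=16: x=[8.2200 9.2300 5.0000 1.3200 6.0100 4.7800 1.4400] k=[10 6 4 2 8 4 5]
t=17: x=[9.5600 6.2200 4.0000 2.8800 6.9000 4.5500 4.8900] k=[6 9 8 4 7 8 6]
t=18: x=[6.3300 8.5600 7.6700 4.7700 6.7800 7.6700 6.2200] k=[2 6 4 4 3 4 3]
t=19: x=[2.4400 5.3400 4.2200 3.8900 3.2200 3.7800 3.1100] k=[1 9 7 5 7 5 3]

0.0813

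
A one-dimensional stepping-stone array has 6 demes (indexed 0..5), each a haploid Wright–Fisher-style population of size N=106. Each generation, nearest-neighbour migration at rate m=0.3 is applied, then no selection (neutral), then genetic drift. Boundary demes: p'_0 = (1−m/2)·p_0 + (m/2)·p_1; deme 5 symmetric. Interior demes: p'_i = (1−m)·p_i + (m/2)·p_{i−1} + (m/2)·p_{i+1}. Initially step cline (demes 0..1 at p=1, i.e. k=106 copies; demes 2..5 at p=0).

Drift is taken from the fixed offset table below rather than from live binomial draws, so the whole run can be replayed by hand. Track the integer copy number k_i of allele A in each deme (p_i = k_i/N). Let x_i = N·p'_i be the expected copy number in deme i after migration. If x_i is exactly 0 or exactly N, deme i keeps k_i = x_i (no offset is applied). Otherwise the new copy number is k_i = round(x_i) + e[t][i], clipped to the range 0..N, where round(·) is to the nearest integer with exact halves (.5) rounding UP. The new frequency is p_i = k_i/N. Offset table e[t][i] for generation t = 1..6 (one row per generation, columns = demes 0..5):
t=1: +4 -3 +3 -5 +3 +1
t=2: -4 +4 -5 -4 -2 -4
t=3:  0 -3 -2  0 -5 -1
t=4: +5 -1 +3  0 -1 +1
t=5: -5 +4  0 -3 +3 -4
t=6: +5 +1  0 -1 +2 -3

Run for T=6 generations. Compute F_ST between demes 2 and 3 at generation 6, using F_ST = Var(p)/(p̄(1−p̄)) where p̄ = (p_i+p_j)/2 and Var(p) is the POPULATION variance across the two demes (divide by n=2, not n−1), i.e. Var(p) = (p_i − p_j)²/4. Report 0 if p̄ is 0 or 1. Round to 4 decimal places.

0.0970

t=0: k=[106 106 0 0 0 0]
t=1: x=[106.0000 90.1000 15.9000 0.0000 0.0000 0.0000] k=[106 87 19 0 0 0]
t=2: x=[103.1500 79.6500 26.3500 2.8500 0.0000 0.0000] k=[99 84 21 0 0 0]
t=3: x=[96.7500 76.8000 27.3000 3.1500 0.0000 0.0000] k=[97 74 25 3 0 0]
t=4: x=[93.5500 70.1000 29.0500 5.8500 0.4500 0.0000] k=[99 69 32 6 0 0]
t=5: x=[94.5000 67.9500 33.6500 9.0000 0.9000 0.0000] k=[90 72 34 6 4 0]
t=6: x=[87.3000 69.0000 35.5000 9.9000 3.7000 0.6000] k=[92 70 36 9 6 0]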